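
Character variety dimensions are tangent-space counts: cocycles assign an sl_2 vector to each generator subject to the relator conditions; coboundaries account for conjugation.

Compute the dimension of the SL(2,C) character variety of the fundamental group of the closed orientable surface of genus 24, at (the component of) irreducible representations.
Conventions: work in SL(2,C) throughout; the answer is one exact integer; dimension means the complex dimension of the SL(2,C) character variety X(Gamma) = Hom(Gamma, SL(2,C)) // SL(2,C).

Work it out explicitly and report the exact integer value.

The genus-24 surface group: 2g = 48 generators, one relator prod [a_i, b_i].
Before the relator condition, cocycle space has dim 3*48 = 144.
At an irreducible rho, H^2 = coker(d_2) vanishes (Poincare duality: H^2 is dual to H^0 = invariants = 0), so d_2 is surjective onto sl_2 and dim Z^1 = 144 - 3 = 141.
Coboundaries contribute dim B^1 = 3 (injective at irreducible rho).
dim H^1 = 141 - 3 = 138 = dim X.

138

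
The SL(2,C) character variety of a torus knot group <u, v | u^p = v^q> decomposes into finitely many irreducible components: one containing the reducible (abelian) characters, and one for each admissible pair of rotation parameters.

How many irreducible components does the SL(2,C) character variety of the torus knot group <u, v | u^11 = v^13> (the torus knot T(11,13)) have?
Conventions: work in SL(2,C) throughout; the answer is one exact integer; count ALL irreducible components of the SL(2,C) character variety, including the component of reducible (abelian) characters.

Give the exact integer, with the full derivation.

For T(11,13): irreducibility forces the central element u^11 = v^13 to one of +I, -I.
So on each irreducible component the traces are pinned: tr(u) = 2*cos(pi*alpha/11) with 1 <= alpha <= 10, tr(v) = 2*cos(pi*beta/13) with 1 <= beta <= 12.
Consistency of u^11 = (-1)^alpha I with v^13 = (-1)^beta I forces alpha = beta (mod 2).
Enumerate parity-matched pairs: 5*6 odd-odd plus 5*6 even-even gives 60.
Total: 60 irreducible-character components + 1 reducible (abelian) component = 61.

61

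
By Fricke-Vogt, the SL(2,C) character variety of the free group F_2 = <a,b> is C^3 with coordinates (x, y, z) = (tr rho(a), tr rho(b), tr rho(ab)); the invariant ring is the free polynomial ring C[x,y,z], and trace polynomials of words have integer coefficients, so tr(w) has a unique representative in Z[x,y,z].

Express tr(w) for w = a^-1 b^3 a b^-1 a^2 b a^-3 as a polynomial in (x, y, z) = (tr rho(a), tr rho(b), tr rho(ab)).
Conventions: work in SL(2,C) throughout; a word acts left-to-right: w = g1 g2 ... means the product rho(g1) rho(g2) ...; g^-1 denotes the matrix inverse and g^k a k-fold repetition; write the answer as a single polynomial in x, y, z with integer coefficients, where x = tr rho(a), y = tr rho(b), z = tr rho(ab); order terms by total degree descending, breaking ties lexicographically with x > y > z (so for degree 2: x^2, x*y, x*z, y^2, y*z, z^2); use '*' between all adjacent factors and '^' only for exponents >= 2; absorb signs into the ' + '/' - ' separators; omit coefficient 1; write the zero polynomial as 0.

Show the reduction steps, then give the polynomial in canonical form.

x^6*y^4*z - x^7*y^3 - x^5*y^5 - 2*x^5*y^3*z^2 - 2*x^4*y^4*z + x^4*y^2*z^3 + x^7*y + 8*x^5*y^3 + 2*x^5*y*z^2 + 3*x^3*y^5 + 5*x^3*y^3*z^2 - x^6*z - 3*x^4*y^2*z - x^4*z^3 - x^2*y^4*z - 2*x^2*y^2*z^3 - 8*x^5*y - 17*x^3*y^3 - 6*x^3*y*z^2 - x*y^5 - x*y^3*z^2 + 6*x^4*z + 8*x^2*y^2*z + 2*x^2*z^3 + 18*x^3*y + 7*x*y^3 + 2*x*y*z^2 - 8*x^2*z - y^2*z - 10*x*y + z

tr(b^2 a) = tr(b)*tr(a b) - tr(a) = y*z - x
tr(b^2) = tr(b)*tr(b) - tr(1) = y^2 - 2
tr(a b^2 a) = tr(a)*tr(b^2 a) - tr(b^2) = x*y*z - x^2 - y^2 + 2
tr(a^3 b^2) = tr(a)*tr(a b^2 a) - tr(a b^2) = x^2*y*z - x^3 - x*y^2 - y*z + 3*x
tr(a b a) = tr(a)*tr(b a) - tr(b) = x*z - y
tr(a^3 b) = tr(a)*tr(a b a) - tr(a b) = x^2*z - x*y - z
tr(b a^3 b^2) = tr(b)*tr(a^3 b^2) - tr(a^3 b) = x^2*y^2*z - x^3*y - x*y^3 - x^2*z - y^2*z + 4*x*y + z
tr(a^2 b^4 a) = tr(b)*tr(b a^3 b^2) - tr(b a^3 b) = x^2*y^3*z - x^3*y^2 - x*y^4 - 2*x^2*y*z - y^3*z + x^3 + 5*x*y^2 + 2*y*z - 3*x
tr(a b a b) = tr(b a)*tr(b a) - tr(1)   [split at repeated b] = z^2 - 2
tr(b^2 a b a) = tr(b)*tr(a b a b) - tr(a b a) = y*z^2 - x*z - y
tr(b^2 a b) = tr(b)*tr(a b^2) - tr(a b) = y^2*z - x*y - z
tr(b a b a^2 b) = tr(a)*tr(b^2 a b a) - tr(b^2 a b) = x*y*z^2 - x^2*z - y^2*z + z
tr(b a b a^2) = tr(a)*tr(b a b a) - tr(b a b) = x*z^2 - y*z - x
tr(b a b a^2 b^2) = tr(b)*tr(b a b a^2 b) - tr(b a b a^2) = x*y^2*z^2 - x^2*y*z - y^3*z - x*z^2 + 2*y*z + x
tr(a^2 b^4 a b) = tr(b)*tr(b a b a^2 b^2) - tr(b a b a^2 b) = x*y^3*z^2 - x^2*y^2*z - y^4*z - 2*x*y*z^2 + x^2*z + 3*y^2*z + x*y - z
tr(b^3 a b^-1 a^2 b) = tr(a^2 b^4 a)*tr(b) - tr(a^2 b^4 a b) = x^2*y^4*z - x^3*y^3 - x*y^5 - x*y^3*z^2 - x^2*y^2*z + x^3*y + 5*x*y^3 + 2*x*y*z^2 - x^2*z - y^2*z - 4*x*y + z
tr(a^2 b a b^2) = tr(a)*tr(b a b^2 a) - tr(b a b^2) = x*y*z^2 - x^2*z - y^2*z + z
tr(b a b^3 a^2) = tr(b)*tr(a^2 b a b^2) - tr(a^2 b a b) = x*y^2*z^2 - x^2*y*z - y^3*z - x*z^2 + 2*y*z + x
tr(b a b^3 a) = tr(b)*tr(b a b a b) - tr(b a b a) = y^2*z^2 - x*y*z - y^2 - z^2 + 2
tr(a^2 b a b^3 a) = tr(a)*tr(b a b^3 a^2) - tr(b a b^3 a) = x^2*y^2*z^2 - x^3*y*z - x*y^3*z - x^2*z^2 - y^2*z^2 + 3*x*y*z + x^2 + y^2 + z^2 - 2
tr(b a b a b a) = tr(a b)*tr(a b a b) - tr(a^-1 b^-1)   [split at repeated a] = z^3 - 3*z
tr(a b a^2 b a b) = tr(a)*tr(b a b a b a) - tr(b a b a b) = x*z^3 - y*z^2 - 2*x*z + y
tr(a b a^2 b a) = tr(a)*tr(b a^2 b a) - tr(b a^2 b) = x^2*z^2 - 2*x*y*z + y^2 - 2
tr(b a b a^2 b a b) = tr(b)*tr(a b a^2 b a b) - tr(a b a^2 b a) = x*y*z^3 - x^2*z^2 - y^2*z^2 + 2
tr(a^2 b a b^3 a b) = tr(b)*tr(b a b a^2 b a b) - tr(b a b a^2 b a) = x*y^2*z^3 - x^2*y*z^2 - y^3*z^2 - x*z^3 + y*z^2 + 2*x*z + y
tr(b^3 a b^-1 a^2 b a) = tr(a^2 b a b^3 a)*tr(b) - tr(a^2 b a b^3 a b) = x^2*y^3*z^2 - x^3*y^2*z - x*y^4*z - x*y^2*z^3 + 3*x*y^2*z + x*z^3 + x^2*y + y^3 - 2*x*z - 3*y
tr(b^3 a b^-1 a^2 b a^-1) = tr(b^3 a b^-1 a^2 b)*tr(a) - tr(b^3 a b^-1 a^2 b a) = x^3*y^4*z - x^4*y^3 - x^2*y^5 - 2*x^2*y^3*z^2 + x*y^4*z + x*y^2*z^3 + x^4*y + 5*x^2*y^3 + 2*x^2*y*z^2 - x^3*z - 4*x*y^2*z - x*z^3 - 5*x^2*y - y^3 + 3*x*z + 3*y
tr(b^3 a b^-1 a^2 b a^-2) = tr(b^3 a b^-1 a^2 b a^-1)*tr(a) - tr(b^3 a b^-1 a^2 b) = x^4*y^4*z - x^5*y^3 - x^3*y^5 - 2*x^3*y^3*z^2 + x^2*y^2*z^3 + x^5*y + 6*x^3*y^3 + 2*x^3*y*z^2 + x*y^5 + x*y^3*z^2 - x^4*z - 3*x^2*y^2*z - x^2*z^3 - 6*x^3*y - 6*x*y^3 - 2*x*y*z^2 + 4*x^2*z + y^2*z + 7*x*y - z
tr(a^-3 b^3 a b^-1 a^2 b) = tr(b^3 a b^-1 a^2 b a^-2)*tr(a) - tr(b^3 a b^-1 a^2 b a^-1) = x^5*y^4*z - x^6*y^3 - x^4*y^5 - 2*x^4*y^3*z^2 - x^3*y^4*z + x^3*y^2*z^3 + x^6*y + 7*x^4*y^3 + 2*x^4*y*z^2 + 2*x^2*y^5 + 3*x^2*y^3*z^2 - x^5*z - 3*x^3*y^2*z - x^3*z^3 - x*y^4*z - x*y^2*z^3 - 7*x^4*y - 11*x^2*y^3 - 4*x^2*y*z^2 + 5*x^3*z + 5*x*y^2*z + x*z^3 + 12*x^2*y + y^3 - 4*x*z - 3*y
tr(a^-1 b^3 a b^-1 a^2 b a^-3) = tr(a^-3 b^3 a b^-1 a^2 b)*tr(a) - tr(a^-3 b^3 a b^-1 a^2 b a) = x^6*y^4*z - x^7*y^3 - x^5*y^5 - 2*x^5*y^3*z^2 - 2*x^4*y^4*z + x^4*y^2*z^3 + x^7*y + 8*x^5*y^3 + 2*x^5*y*z^2 + 3*x^3*y^5 + 5*x^3*y^3*z^2 - x^6*z - 3*x^4*y^2*z - x^4*z^3 - x^2*y^4*z - 2*x^2*y^2*z^3 - 8*x^5*y - 17*x^3*y^3 - 6*x^3*y*z^2 - x*y^5 - x*y^3*z^2 + 6*x^4*z + 8*x^2*y^2*z + 2*x^2*z^3 + 18*x^3*y + 7*x*y^3 + 2*x*y*z^2 - 8*x^2*z - y^2*z - 10*x*y + z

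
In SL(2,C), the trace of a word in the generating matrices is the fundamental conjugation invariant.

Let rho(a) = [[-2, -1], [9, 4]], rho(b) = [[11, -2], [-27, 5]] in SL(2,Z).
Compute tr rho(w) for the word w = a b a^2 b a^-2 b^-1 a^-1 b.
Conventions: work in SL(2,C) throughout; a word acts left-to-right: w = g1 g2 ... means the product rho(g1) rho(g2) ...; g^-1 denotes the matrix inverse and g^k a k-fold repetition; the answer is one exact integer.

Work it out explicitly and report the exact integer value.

rho(a) = [[-2, -1], [9, 4]]
... * rho(b) = [[11, -2], [-27, 5]]  ->  [[5, -1], [-9, 2]]
... * rho(a) = [[-2, -1], [9, 4]]  ->  [[-19, -9], [36, 17]]
... * rho(a) = [[-2, -1], [9, 4]]  ->  [[-43, -17], [81, 32]]
... * rho(b) = [[11, -2], [-27, 5]]  ->  [[-14, 1], [27, -2]]
... * rho(a^-1) = [[4, 1], [-9, -2]]  ->  [[-65, -16], [126, 31]]
... * rho(a^-1) = [[4, 1], [-9, -2]]  ->  [[-116, -33], [225, 64]]
... * rho(b^-1) = [[5, 2], [27, 11]]  ->  [[-1471, -595], [2853, 1154]]
... * rho(a^-1) = [[4, 1], [-9, -2]]  ->  [[-529, -281], [1026, 545]]
... * rho(b) = [[11, -2], [-27, 5]]  ->  [[1768, -347], [-3429, 673]]
tr = 1768 + 673 = 2441

2441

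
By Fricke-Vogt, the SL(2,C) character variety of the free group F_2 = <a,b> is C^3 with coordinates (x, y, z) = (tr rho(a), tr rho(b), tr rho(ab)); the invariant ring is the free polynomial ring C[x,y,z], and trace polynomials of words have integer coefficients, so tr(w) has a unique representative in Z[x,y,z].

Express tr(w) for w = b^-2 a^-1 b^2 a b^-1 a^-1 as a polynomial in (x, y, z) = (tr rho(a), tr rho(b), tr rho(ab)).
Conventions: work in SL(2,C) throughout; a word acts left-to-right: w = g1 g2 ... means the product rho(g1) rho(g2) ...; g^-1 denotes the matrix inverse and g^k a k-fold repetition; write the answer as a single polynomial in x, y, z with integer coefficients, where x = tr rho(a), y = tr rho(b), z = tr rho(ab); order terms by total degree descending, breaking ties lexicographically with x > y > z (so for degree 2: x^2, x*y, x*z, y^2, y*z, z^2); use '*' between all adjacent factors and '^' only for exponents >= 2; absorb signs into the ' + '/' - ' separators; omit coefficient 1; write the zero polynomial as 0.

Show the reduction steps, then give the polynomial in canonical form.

-x*y^3*z^2 + 2*x^2*y^2*z + y^4*z + y^2*z^3 - x^3*y - x*y^3 - x*y*z^2 - 4*y^2*z + 4*x*y + z

so trace(a^2 b) = trace(a)*trace(b a) - trace(b) = x*z - y
trace(a^2) = trace(a)*trace(a) - trace(1) = x^2 - 2
reduce: trace(a b^2 a) = trace(b)*trace(a^2 b) - trace(a^2) = x*y*z - x^2 - y^2 + 2
trace(a b a b) = trace(b a)*trace(b a) - trace(1)   [split at repeated b] = z^2 - 2
trace(a b^2 a b) = trace(b)*trace(a b a b) - trace(a b a) = y*z^2 - x*z - y
trace(a b^2 a b^-1) = trace(a b^2 a)*trace(b) - trace(a b^2 a b) = x*y^2*z - x^2*y - y^3 - y*z^2 + x*z + 3*y
trace(b^2 a b^-2 a) = trace(a b^2 a b^-1)*trace(b) - trace(a b^2 a) = x*y^3*z - x^2*y^2 - y^4 - y^2*z^2 + x^2 + 4*y^2 - 2
so trace(b^-1 a^-1 b^2 a b^-1) = trace(b^2 a b^-2)*trace(a) - trace(b^2 a b^-2 a) = -x*y^3*z + x^2*y^2 + y^4 + y^2*z^2 - 4*y^2 + 2
trace(b a b^-1 a) = trace(a b a)*trace(b) - trace(a b a b) = x*y*z - y^2 - z^2 + 2
trace(a^3 b) = trace(a)*trace(b a^2) - trace(b a) = x^2*z - x*y - z
reduce: trace(a^3) = trace(a)*trace(a^2) - trace(a) = x^3 - 3*x
trace(a^2 b^2 a) = trace(b)*trace(a^3 b) - trace(a^3) = x^2*y*z - x^3 - x*y^2 - y*z + 3*x
reduce: trace(b a b) = trace(b)*trace(a b) - trace(a) = y*z - x
trace(a b a^2 b) = trace(a)*trace(b a b a) - trace(b a b) = x*z^2 - y*z - x
reduce: trace(a^2 b^2 a b) = trace(b)*trace(a b a^2 b) - trace(a b a^2) = x*y*z^2 - x^2*z - y^2*z + z
so trace(a b^2 a b^-1 a) = trace(a^2 b^2 a)*trace(b) - trace(a^2 b^2 a b) = x^2*y^2*z - x^3*y - x*y^3 - x*y*z^2 + x^2*z + 3*x*y - z
trace(b a b^2) = trace(b)*trace(a b^2) - trace(a b) = y^2*z - x*y - z
reduce: trace(a b a b^2 a) = trace(a)*trace(b a b^2 a) - trace(b a b^2) = x*y*z^2 - x^2*z - y^2*z + z
trace(a b a b a b) = trace(b a)*trace(b a b a) - trace(b^-1 a^-1)   [split at repeated b] = z^3 - 3*z
so trace(a b a b^2 a b) = trace(b)*trace(a b a b a b) - trace(a b a b a) = y*z^3 - x*z^2 - 2*y*z + x
trace(a b^2 a b^-1 a b) = trace(a b a b^2 a)*trace(b) - trace(a b a b^2 a b) = x*y^2*z^2 - x^2*y*z - y^3*z - y*z^3 + x*z^2 + 3*y*z - x
reduce: trace(b^2 a b^-1 a b^-1 a) = trace(a b^2 a b^-1 a)*trace(b) - trace(a b^2 a b^-1 a b) = x^2*y^3*z - x^3*y^2 - x*y^4 - 2*x*y^2*z^2 + 2*x^2*y*z + y^3*z + y*z^3 + 3*x*y^2 - x*z^2 - 4*y*z + x
so trace(b^-1 a^-1 b^2 a b^-1 a) = trace(b^2 a b^-1 a b^-1)*trace(a) - trace(b^2 a b^-1 a b^-1 a) = -x^2*y^3*z + x^3*y^2 + x*y^4 + 2*x*y^2*z^2 - x^2*y*z - y^3*z - y*z^3 - 4*x*y^2 + 4*y*z + x
trace(b^-1 a^-1 b^2 a b^-1 a^-1) = trace(b^-1 a^-1 b^2 a b^-1)*trace(a) - trace(b^-1 a^-1 b^2 a b^-1 a) = -x*y^2*z^2 + x^2*y*z + y^3*z + y*z^3 - 4*y*z + x
trace(a^-1 b^2 a b^-1) = trace(b^2 a b^-1)*trace(a) - trace(b^2 a b^-1 a) = -x*y^2*z + x^2*y + y^3 + y*z^2 - 3*y
reduce: trace(a^-1 b^2 a b^-1 a^-1) = trace(a^-1 b^2 a b^-1)*trace(a) - trace(a^-1 b^2 a b^-1 a) = -x^2*y^2*z + x^3*y + x*y^3 + x*y*z^2 - 3*x*y - z
trace(b^-2 a^-1 b^2 a b^-1 a^-1) = trace(b^-1 a^-1 b^2 a b^-1 a^-1)*trace(b) - trace(b^-1 a^-1 b^2 a b^-1 a^-1 b) = -x*y^3*z^2 + 2*x^2*y^2*z + y^4*z + y^2*z^3 - x^3*y - x*y^3 - x*y*z^2 - 4*y^2*z + 4*x*y + z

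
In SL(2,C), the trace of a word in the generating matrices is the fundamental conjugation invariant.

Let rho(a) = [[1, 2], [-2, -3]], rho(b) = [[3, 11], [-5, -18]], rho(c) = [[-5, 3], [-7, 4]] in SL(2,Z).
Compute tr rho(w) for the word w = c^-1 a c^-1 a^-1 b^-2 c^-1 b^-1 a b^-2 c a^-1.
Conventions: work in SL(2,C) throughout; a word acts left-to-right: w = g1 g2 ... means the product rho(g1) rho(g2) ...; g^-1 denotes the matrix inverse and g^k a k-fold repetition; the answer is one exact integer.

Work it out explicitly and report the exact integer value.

rho(c^-1) = [[4, -3], [7, -5]]
... * rho(a) = [[1, 2], [-2, -3]]  ->  [[10, 17], [17, 29]]
... * rho(c^-1) = [[4, -3], [7, -5]]  ->  [[159, -115], [271, -196]]
... * rho(a^-1) = [[-3, -2], [2, 1]]  ->  [[-707, -433], [-1205, -738]]
... * rho(b^-1) = [[-18, -11], [5, 3]]  ->  [[10561, 6478], [18000, 11041]]
... * rho(b^-1) = [[-18, -11], [5, 3]]  ->  [[-157708, -96737], [-268795, -164877]]
... * rho(c^-1) = [[4, -3], [7, -5]]  ->  [[-1307991, 956809], [-2229319, 1630770]]
... * rho(b^-1) = [[-18, -11], [5, 3]]  ->  [[28327883, 17258328], [48281592, 29414819]]
... * rho(a) = [[1, 2], [-2, -3]]  ->  [[-6188773, 4880782], [-10548046, 8318727]]
... * rho(b^-1) = [[-18, -11], [5, 3]]  ->  [[135801824, 82718849], [231458463, 140984687]]
... * rho(b^-1) = [[-18, -11], [5, 3]]  ->  [[-2030838587, -1245663517], [-3461328899, -2123089032]]
... * rho(c) = [[-5, 3], [-7, 4]]  ->  [[18873837554, -11075169829], [32168267719, -18876342825]]
... * rho(a^-1) = [[-3, -2], [2, 1]]  ->  [[-78771852320, -48822844937], [-134257488807, -83212878263]]
tr = -78771852320 + -83212878263 = -161984730583

-161984730583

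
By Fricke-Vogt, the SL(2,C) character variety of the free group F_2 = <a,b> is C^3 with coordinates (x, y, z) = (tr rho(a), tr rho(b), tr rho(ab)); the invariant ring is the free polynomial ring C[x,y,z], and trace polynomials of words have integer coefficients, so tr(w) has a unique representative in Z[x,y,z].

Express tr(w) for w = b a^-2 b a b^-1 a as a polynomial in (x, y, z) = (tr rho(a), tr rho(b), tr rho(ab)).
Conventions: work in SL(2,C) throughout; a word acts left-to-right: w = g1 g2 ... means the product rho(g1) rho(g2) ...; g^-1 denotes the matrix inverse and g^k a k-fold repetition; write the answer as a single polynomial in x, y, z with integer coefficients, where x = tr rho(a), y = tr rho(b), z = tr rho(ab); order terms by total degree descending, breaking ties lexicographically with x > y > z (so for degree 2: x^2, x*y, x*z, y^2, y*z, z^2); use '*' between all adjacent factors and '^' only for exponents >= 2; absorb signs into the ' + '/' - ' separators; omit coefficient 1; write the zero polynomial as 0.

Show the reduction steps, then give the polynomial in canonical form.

x^3*y^2*z - x^4*y - x^2*y^3 - 2*x^2*y*z^2 + x^3*z + x*z^3 + 5*x^2*y + y^3 + y*z^2 - 4*x*z - 3*y

trace(b^2 a) = trace(b)*trace(a b) - trace(a)  (reduce the b square) = y*z - x
and trace(b^2) = trace(b)*trace(b) - trace(1)  (reduce the b square) = y^2 - 2
next, trace(b a^2 b) = trace(a)*trace(b^2 a) - trace(b^2)  (reduce the a square) = x*y*z - x^2 - y^2 + 2
and trace(b a b a) = trace(b a)*trace(b a) - trace(1)  (split on b) = z^2 - 2
next, trace(b a^2 b a) = trace(a)*trace(b a b a) - trace(b a b)  (reduce the a square) = x*z^2 - y*z - x
trace(a^-1 b a^2 b) = trace(b a^2 b)*trace(a) - trace(b a^2 b a)  (eliminate a^-1) = x^2*y*z - x^3 - x*y^2 - x*z^2 + y*z + 3*x
next, trace(a b a^-2 b a) = trace(a^-1 b a^2 b)*trace(a) - trace(a^-1 b a^2 b a)  (eliminate a^-1) = x^3*y*z - x^4 - x^2*y^2 - x^2*z^2 + 4*x^2 + y^2 - 2
trace(a b a) = trace(a)*trace(b a) - trace(b)  (reduce the a square) = x*z - y
and trace(b a b a b) = trace(b)*trace(a b a b) - trace(a b a)  (reduce the b square) = y*z^2 - x*z - y
trace(b a b a b a) = trace(b a)*trace(b a b a) - trace(b^-1 a^-1)  (split on b) = z^3 - 3*z
trace(a^-1 b a b a b) = trace(b a b a b)*trace(a) - trace(b a b a b a)  (eliminate a^-1) = x*y*z^2 - x^2*z - z^3 - x*y + 3*z
next, trace(a b a^-2 b a b) = trace(a^-1 b a b a b)*trace(a) - trace(a^-1 b a b a b a)  (eliminate a^-1) = x^2*y*z^2 - x^3*z - x*z^3 - x^2*y - y*z^2 + 4*x*z + y
and trace(b a^-2 b a b^-1 a) = trace(a b a^-2 b a)*trace(b) - trace(a b a^-2 b a b)  (eliminate b^-1) = x^3*y^2*z - x^4*y - x^2*y^3 - 2*x^2*y*z^2 + x^3*z + x*z^3 + 5*x^2*y + y^3 + y*z^2 - 4*x*z - 3*y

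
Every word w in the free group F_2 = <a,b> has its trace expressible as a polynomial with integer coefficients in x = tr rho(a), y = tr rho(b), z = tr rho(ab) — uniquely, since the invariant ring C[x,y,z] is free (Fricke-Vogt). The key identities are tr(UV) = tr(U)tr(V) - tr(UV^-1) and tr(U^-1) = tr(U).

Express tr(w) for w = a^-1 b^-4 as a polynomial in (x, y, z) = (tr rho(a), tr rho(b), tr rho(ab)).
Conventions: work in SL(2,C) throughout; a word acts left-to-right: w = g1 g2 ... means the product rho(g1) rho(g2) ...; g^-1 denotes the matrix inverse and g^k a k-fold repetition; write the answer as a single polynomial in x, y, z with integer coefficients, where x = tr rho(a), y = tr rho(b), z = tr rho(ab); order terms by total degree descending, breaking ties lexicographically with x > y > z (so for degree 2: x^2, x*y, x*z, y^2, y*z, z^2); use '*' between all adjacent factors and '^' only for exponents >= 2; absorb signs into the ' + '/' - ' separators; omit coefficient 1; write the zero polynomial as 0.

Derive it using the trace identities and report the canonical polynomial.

y^3*z - x*y^2 - 2*y*z + x

tr(b^-1) = tr(b) = y
tr(b^-1 a) = tr(a)*tr(b) - tr(a b) = x*y - z
tr(b^-1 a^-1) = tr(b^-1)*tr(a) - tr(b^-1 a) = z
tr(b^-1 a^-1 b^-1) = tr(b^-1 a^-1)*tr(b) - tr(b^-1 a^-1 b) = y*z - x
tr(b^-1 a^-1 b^-2) = tr(b^-1 a^-1 b^-1)*tr(b) - tr(b^-1 a^-1) = y^2*z - x*y - z
tr(a^-1 b^-4) = tr(b^-1 a^-1 b^-2)*tr(b) - tr(b^-1 a^-1 b^-1) = y^3*z - x*y^2 - 2*y*z + x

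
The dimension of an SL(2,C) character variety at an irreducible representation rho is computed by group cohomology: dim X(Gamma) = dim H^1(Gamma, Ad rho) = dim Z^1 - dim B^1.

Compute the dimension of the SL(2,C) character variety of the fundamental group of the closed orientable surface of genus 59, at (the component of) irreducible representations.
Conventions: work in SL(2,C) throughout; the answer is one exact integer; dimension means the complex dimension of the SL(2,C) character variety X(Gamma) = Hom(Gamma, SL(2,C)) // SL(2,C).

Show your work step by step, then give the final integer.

pi_1 of the closed genus-59 surface has 118 generators bound by the single product-of-commutators relator.
Unconstrained cocycle data is one sl_2 vector per generator (354 dimensions), cut by the relator condition d_2(z) = 0.
H^2 = coker(d_2) is dual to H^0 = 0 at irreducible rho (Poincare duality), so d_2 is onto: dim Z^1 = 351.
Coboundaries contribute dim B^1 = 3 (injective at irreducible rho).
dim X = dim H^1 = 351 - 3 = 348.

348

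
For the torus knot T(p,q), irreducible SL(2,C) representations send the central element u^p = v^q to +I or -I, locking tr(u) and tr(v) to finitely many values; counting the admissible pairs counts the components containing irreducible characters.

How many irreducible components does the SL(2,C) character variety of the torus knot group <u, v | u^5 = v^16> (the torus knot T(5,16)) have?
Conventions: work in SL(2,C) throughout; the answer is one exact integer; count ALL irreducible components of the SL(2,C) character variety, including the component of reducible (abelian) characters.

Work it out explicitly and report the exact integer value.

31

In the torus knot group T(5,16), u^5 = v^16 is central, so an irreducible representation sends it to +I or -I (Schur).
On an irreducible component, tr(u) is locked at 2*cos(pi*alpha/5) for some alpha in 1..4, and tr(v) at 2*cos(pi*beta/16) for some beta in 1..15.
u^5 = (-1)^alpha I and v^16 = (-1)^beta I must agree, so alpha and beta have equal parity.
Enumerate parity-matched pairs: 2*8 odd-odd plus 2*7 even-even gives 30.
components with irreducible characters: 30; plus the single component of reducible (abelian) characters: total 31.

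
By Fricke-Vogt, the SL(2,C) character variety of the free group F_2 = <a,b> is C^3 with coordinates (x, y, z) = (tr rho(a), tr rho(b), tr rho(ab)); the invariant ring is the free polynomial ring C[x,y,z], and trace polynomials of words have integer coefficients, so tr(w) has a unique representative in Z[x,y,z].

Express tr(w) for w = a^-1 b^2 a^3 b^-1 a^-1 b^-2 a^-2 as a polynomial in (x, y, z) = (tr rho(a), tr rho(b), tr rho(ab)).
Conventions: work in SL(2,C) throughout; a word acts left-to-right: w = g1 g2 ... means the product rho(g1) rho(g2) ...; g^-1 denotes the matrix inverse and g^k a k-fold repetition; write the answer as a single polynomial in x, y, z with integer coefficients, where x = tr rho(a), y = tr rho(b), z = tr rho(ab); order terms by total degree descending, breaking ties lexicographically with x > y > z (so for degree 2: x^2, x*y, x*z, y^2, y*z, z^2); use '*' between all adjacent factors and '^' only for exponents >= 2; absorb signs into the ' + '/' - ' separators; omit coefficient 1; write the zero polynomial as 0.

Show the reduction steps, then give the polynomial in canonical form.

apply: tr(a^2) = tr(a) * tr(a) - tr(1) = x^2 - 2
tr(a^2 b) = tr(a) * tr(b a) - tr(b) = x*z - y
tr(a b^2 a) = tr(b) * tr(a^2 b) - tr(a^2) = x*y*z - x^2 - y^2 + 2
tr(a b^2) = tr(b) * tr(a b) - tr(a) = y*z - x
tr(a b^2 a^2) = tr(a) * tr(a b^2 a) - tr(a b^2) = x^2*y*z - x^3 - x*y^2 - y*z + 3*x
tr(a b a b) = tr(a b) * tr(a b) - tr(1)   [split at repeated a] = z^2 - 2
use: tr(b a b^2 a) = tr(b) * tr(a b a b) - tr(a b a) = y*z^2 - x*z - y
tr(b a b^2) = tr(b) * tr(b a b) - tr(b a) = y^2*z - x*y - z
tr(a b^2 a^2 b) = tr(a) * tr(b a b^2 a) - tr(b a b^2) = x*y*z^2 - x^2*z - y^2*z + z
tr(a b^2 a^2 b^-1) = tr(a b^2 a^2) * tr(b) - tr(a b^2 a^2 b) = x^2*y^2*z - x^3*y - x*y^3 - x*y*z^2 + x^2*z + 3*x*y - z
use: tr(b^2 a^2 b^-2 a) = tr(a b^2 a^2 b^-1) * tr(b) - tr(a b^2 a^2) = x^2*y^3*z - x^3*y^2 - x*y^4 - x*y^2*z^2 + x^3 + 4*x*y^2 - 3*x
use: tr(b^2 a^2 b^-2 a^-1) = tr(b^2 a^2 b^-2) * tr(a) - tr(b^2 a^2 b^-2 a) = -x^2*y^3*z + x^3*y^2 + x*y^4 + x*y^2*z^2 - 4*x*y^2 + x
tr(a^-1 b^2 a^2 b^-2 a^-1) = tr(b^2 a^2 b^-2 a^-1) * tr(a) - tr(b^2 a^2 b^-2) = -x^3*y^3*z + x^4*y^2 + x^2*y^4 + x^2*y^2*z^2 - 4*x^2*y^2 + 2
use: tr(b^-2 a^-3 b^2 a^2) = tr(a^-1 b^2 a^2 b^-2 a^-1) * tr(a) - tr(a^-1 b^2 a^2 b^-2) = -x^4*y^3*z + x^5*y^2 + x^3*y^4 + x^3*y^2*z^2 + x^2*y^3*z - 5*x^3*y^2 - x*y^4 - x*y^2*z^2 + 4*x*y^2 + x
tr(b^2) = tr(b) * tr(b) - tr(1) = y^2 - 2
apply: tr(b a b a^2) = tr(a) * tr(b a b a) - tr(b a b) = x*z^2 - y*z - x
apply: tr(b a^3 b a) = tr(a) * tr(b a b a^2) - tr(b a b a) = x^2*z^2 - x*y*z - x^2 - z^2 + 2
tr(b a^2 b^2 a) = tr(a) * tr(b^2 a b a) - tr(b^2 a b) = x*y*z^2 - x^2*z - y^2*z + z
use: tr(b a^2 b^2) = tr(b) * tr(a^2 b^2) - tr(a^2 b) = x*y^2*z - x^2*y - y^3 - x*z + 3*y
tr(b a^2 b^2 a^2) = tr(a) * tr(b a^2 b^2 a) - tr(b a^2 b^2) = x^2*y*z^2 - x^3*z - 2*x*y^2*z + x^2*y + y^3 + 2*x*z - 3*y
tr(a b^2 a^3 b a) = tr(a) * tr(b a^2 b^2 a^2) - tr(b a^2 b^2 a) = x^3*y*z^2 - x^4*z - 2*x^2*y^2*z + x^3*y + x*y^3 - x*y*z^2 + 3*x^2*z + y^2*z - 3*x*y - z
apply: tr(a b a b a b) = tr(b a b a) * tr(b a) - tr(a b)   [split at repeated b] = z^3 - 3*z
tr(b a b a b^2 a) = tr(b) * tr(a b a b a b) - tr(a b a b a) = y*z^3 - x*z^2 - 2*y*z + x
apply: tr(b a b a b^2) = tr(b) * tr(b a b a b) - tr(b a b a) = y^2*z^2 - x*y*z - y^2 - z^2 + 2
use: tr(b a b a b^2 a^2) = tr(a) * tr(b a b a b^2 a) - tr(b a b a b^2) = x*y*z^3 - x^2*z^2 - y^2*z^2 - x*y*z + x^2 + y^2 + z^2 - 2
tr(a b^2 a^3 b a b) = tr(a) * tr(b a b a b^2 a^2) - tr(b a b a b^2 a) = x^2*y*z^3 - x^3*z^2 - x*y^2*z^2 - x^2*y*z - y*z^3 + x^3 + x*y^2 + 2*x*z^2 + 2*y*z - 3*x
tr(b^2 a^3 b a b^-1 a) = tr(a b^2 a^3 b a) * tr(b) - tr(a b^2 a^3 b a b) = x^3*y^2*z^2 - x^4*y*z - 2*x^2*y^3*z - x^2*y*z^3 + x^3*y^2 + x^3*z^2 + x*y^4 + 4*x^2*y*z + y^3*z + y*z^3 - x^3 - 4*x*y^2 - 2*x*z^2 - 3*y*z + 3*x
tr(b^2 a^3 b a b^-1 a^-1) = tr(b^2 a^3 b a b^-1) * tr(a) - tr(b^2 a^3 b a b^-1 a) = -x^3*y^2*z^2 + x^4*y*z + 2*x^2*y^3*z + x^2*y*z^3 - x^3*y^2 - x*y^4 - 5*x^2*y*z - y^3*z - y*z^3 + 4*x*y^2 + x*z^2 + 3*y*z - x
tr(a^-2 b^2 a^3 b a b^-1) = tr(b^2 a^3 b a b^-1 a^-1) * tr(a) - tr(b^2 a^3 b a b^-1) = -x^4*y^2*z^2 + x^5*y*z + 2*x^3*y^3*z + x^3*y*z^3 - x^4*y^2 - x^2*y^4 - 5*x^3*y*z - x*y^3*z - x*y*z^3 + 4*x^2*y^2 + 4*x*y*z + z^2 - 2
apply: tr(b^-1 a^-3 b^2 a^3 b a) = tr(a^-2 b^2 a^3 b a b^-1) * tr(a) - tr(a^-2 b^2 a^3 b a b^-1 a) = -x^5*y^2*z^2 + x^6*y*z + 2*x^4*y^3*z + x^4*y*z^3 - x^5*y^2 - x^3*y^4 + x^3*y^2*z^2 - 6*x^4*y*z - 3*x^2*y^3*z - 2*x^2*y*z^3 + 5*x^3*y^2 + x*y^4 + 9*x^2*y*z + y^3*z + y*z^3 - 4*x*y^2 - 3*y*z - x
use: tr(a^-3 b^2 a^3 b a^-1 b^-1) = tr(b^-1 a^-3 b^2 a^3 b) * tr(a) - tr(b^-1 a^-3 b^2 a^3 b a) = x^5*y^2*z^2 - x^6*y*z - 2*x^4*y^3*z - x^4*y*z^3 + x^5*y^2 + x^3*y^4 - x^3*y^2*z^2 + 6*x^4*y*z + 3*x^2*y^3*z + 2*x^2*y*z^3 - 5*x^3*y^2 - x*y^4 - 9*x^2*y*z - y^3*z - y*z^3 + 5*x*y^2 + 3*y*z - x
use: tr(b^2 a^3 b) = tr(a) * tr(b^3 a^2) - tr(b^3 a) = x^2*y^2*z - x^3*y - x*y^3 - x^2*z - y^2*z + 4*x*y + z
tr(b^2 a^3 b a) = tr(a) * tr(a b a b^2 a) - tr(a b a b^2) = x^2*y*z^2 - x^3*z - x*y^2*z - y*z^2 + 2*x*z + y
tr(b^2 a^3 b a^-1) = tr(b^2 a^3 b) * tr(a) - tr(b^2 a^3 b a) = x^3*y^2*z - x^4*y - x^2*y^3 - x^2*y*z^2 + 4*x^2*y + y*z^2 - x*z - y
tr(b^2 a^3 b a^-2) = tr(b^2 a^3 b a^-1) * tr(a) - tr(b^2 a^3 b) = x^4*y^2*z - x^5*y - x^3*y^3 - x^3*y*z^2 - x^2*y^2*z + 5*x^3*y + x*y^3 + x*y*z^2 + y^2*z - 5*x*y - z
tr(b^2 a^3 b a^-3) = tr(b^2 a^3 b a^-2) * tr(a) - tr(b^2 a^3 b a^-1) = x^5*y^2*z - x^6*y - x^4*y^3 - x^4*y*z^2 - 2*x^3*y^2*z + 6*x^4*y + 2*x^2*y^3 + 2*x^2*y*z^2 + x*y^2*z - 9*x^2*y - y*z^2 + y
use: tr(a^-3 b^2 a^3 b a^-1) = tr(b^2 a^3 b a^-3) * tr(a) - tr(b^2 a^3 b a^-2) = x^6*y^2*z - x^7*y - x^5*y^3 - x^5*y*z^2 - 3*x^4*y^2*z + 7*x^5*y + 3*x^3*y^3 + 3*x^3*y*z^2 + 2*x^2*y^2*z - 14*x^3*y - x*y^3 - 2*x*y*z^2 - y^2*z + 6*x*y + z
use: tr(a^-1 b^-2 a^-3 b^2 a^3 b) = tr(a^-3 b^2 a^3 b a^-1 b^-1) * tr(b) - tr(a^-3 b^2 a^3 b a^-1) = x^5*y^3*z^2 - 2*x^6*y^2*z - 2*x^4*y^4*z - x^4*y^2*z^3 + x^7*y + 2*x^5*y^3 + x^5*y*z^2 + x^3*y^5 - x^3*y^3*z^2 + 9*x^4*y^2*z + 3*x^2*y^4*z + 2*x^2*y^2*z^3 - 7*x^5*y - 8*x^3*y^3 - 3*x^3*y*z^2 - x*y^5 - 11*x^2*y^2*z - y^4*z - y^2*z^3 + 14*x^3*y + 6*x*y^3 + 2*x*y*z^2 + 4*y^2*z - 7*x*y - z
tr(a^-1 b^2 a^3 b^-1 a^-1 b^-2 a^-2) = tr(a^-1 b^-2 a^-3 b^2 a^3) * tr(b) - tr(a^-1 b^-2 a^-3 b^2 a^3 b) = -x^5*y^3*z^2 + 2*x^6*y^2*z + x^4*y^4*z + x^4*y^2*z^3 - x^7*y - x^5*y^3 - x^5*y*z^2 + 2*x^3*y^3*z^2 - 9*x^4*y^2*z - 2*x^2*y^4*z - 2*x^2*y^2*z^3 + 7*x^5*y + 3*x^3*y^3 + 3*x^3*y*z^2 - x*y^3*z^2 + 11*x^2*y^2*z + y^4*z + y^2*z^3 - 14*x^3*y - 2*x*y^3 - 2*x*y*z^2 - 4*y^2*z + 8*x*y + z

-x^5*y^3*z^2 + 2*x^6*y^2*z + x^4*y^4*z + x^4*y^2*z^3 - x^7*y - x^5*y^3 - x^5*y*z^2 + 2*x^3*y^3*z^2 - 9*x^4*y^2*z - 2*x^2*y^4*z - 2*x^2*y^2*z^3 + 7*x^5*y + 3*x^3*y^3 + 3*x^3*y*z^2 - x*y^3*z^2 + 11*x^2*y^2*z + y^4*z + y^2*z^3 - 14*x^3*y - 2*x*y^3 - 2*x*y*z^2 - 4*y^2*z + 8*x*y + z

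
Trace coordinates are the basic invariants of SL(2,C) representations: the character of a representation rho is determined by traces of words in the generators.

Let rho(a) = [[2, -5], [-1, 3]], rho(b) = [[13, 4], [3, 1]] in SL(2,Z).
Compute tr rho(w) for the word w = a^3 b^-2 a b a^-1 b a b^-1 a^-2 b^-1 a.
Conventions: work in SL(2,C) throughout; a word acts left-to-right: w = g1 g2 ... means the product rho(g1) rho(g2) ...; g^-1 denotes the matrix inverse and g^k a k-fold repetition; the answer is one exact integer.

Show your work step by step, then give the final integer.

71545905110

rho(a) = [[2, -5], [-1, 3]]
... * rho(a) = [[2, -5], [-1, 3]]  ->  [[9, -25], [-5, 14]]
... * rho(a) = [[2, -5], [-1, 3]]  ->  [[43, -120], [-24, 67]]
... * rho(b^-1) = [[1, -4], [-3, 13]]  ->  [[403, -1732], [-225, 967]]
... * rho(b^-1) = [[1, -4], [-3, 13]]  ->  [[5599, -24128], [-3126, 13471]]
... * rho(a) = [[2, -5], [-1, 3]]  ->  [[35326, -100379], [-19723, 56043]]
... * rho(b) = [[13, 4], [3, 1]]  ->  [[158101, 40925], [-88270, -22849]]
... * rho(a^-1) = [[3, 5], [1, 2]]  ->  [[515228, 872355], [-287659, -487048]]
... * rho(b) = [[13, 4], [3, 1]]  ->  [[9315029, 2933267], [-5200711, -1637684]]
... * rho(a) = [[2, -5], [-1, 3]]  ->  [[15696791, -37775344], [-8763738, 21090503]]
... * rho(b^-1) = [[1, -4], [-3, 13]]  ->  [[129022823, -553866636], [-72035247, 309231491]]
... * rho(a^-1) = [[3, 5], [1, 2]]  ->  [[-166798167, -462619157], [93125750, 258286747]]
... * rho(a^-1) = [[3, 5], [1, 2]]  ->  [[-963013658, -1759229149], [537663997, 982202244]]
... * rho(b^-1) = [[1, -4], [-3, 13]]  ->  [[4314673789, -19017924305], [-2408942735, 10617973184]]
... * rho(a) = [[2, -5], [-1, 3]]  ->  [[27647271883, -78627141860], [-15435858654, 43898633227]]
tr = 27647271883 + 43898633227 = 71545905110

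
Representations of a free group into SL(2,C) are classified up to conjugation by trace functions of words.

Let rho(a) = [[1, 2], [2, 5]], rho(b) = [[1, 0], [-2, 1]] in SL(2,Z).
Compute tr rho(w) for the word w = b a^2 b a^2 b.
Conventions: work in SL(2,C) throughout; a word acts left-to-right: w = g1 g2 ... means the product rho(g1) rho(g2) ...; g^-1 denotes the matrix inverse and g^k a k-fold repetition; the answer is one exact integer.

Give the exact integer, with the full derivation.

rho(b) = [[1, 0], [-2, 1]]
... * rho(a) = [[1, 2], [2, 5]]  ->  [[1, 2], [0, 1]]
... * rho(a) = [[1, 2], [2, 5]]  ->  [[5, 12], [2, 5]]
... * rho(b) = [[1, 0], [-2, 1]]  ->  [[-19, 12], [-8, 5]]
... * rho(a) = [[1, 2], [2, 5]]  ->  [[5, 22], [2, 9]]
... * rho(a) = [[1, 2], [2, 5]]  ->  [[49, 120], [20, 49]]
... * rho(b) = [[1, 0], [-2, 1]]  ->  [[-191, 120], [-78, 49]]
tr = -191 + 49 = -142

-142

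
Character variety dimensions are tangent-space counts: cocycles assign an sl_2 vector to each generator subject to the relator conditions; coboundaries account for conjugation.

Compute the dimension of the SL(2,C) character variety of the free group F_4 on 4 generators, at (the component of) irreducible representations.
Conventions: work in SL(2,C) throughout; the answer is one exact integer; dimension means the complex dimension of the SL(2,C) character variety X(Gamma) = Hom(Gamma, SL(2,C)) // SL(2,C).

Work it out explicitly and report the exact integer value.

Gamma = F_4 has 4 generators and no relators.
Z^1(Gamma, Ad rho) = (sl_2)^4: a cocycle is a free choice of one sl_2 vector per generator, so dim Z^1 = 3*4 = 12.
At an irreducible rho the centralizer of the image in sl_2 is 0, so the coboundary map sl_2 -> Z^1 is injective: dim B^1 = 3.
Therefore dim X = 12 - 3 = 9.

9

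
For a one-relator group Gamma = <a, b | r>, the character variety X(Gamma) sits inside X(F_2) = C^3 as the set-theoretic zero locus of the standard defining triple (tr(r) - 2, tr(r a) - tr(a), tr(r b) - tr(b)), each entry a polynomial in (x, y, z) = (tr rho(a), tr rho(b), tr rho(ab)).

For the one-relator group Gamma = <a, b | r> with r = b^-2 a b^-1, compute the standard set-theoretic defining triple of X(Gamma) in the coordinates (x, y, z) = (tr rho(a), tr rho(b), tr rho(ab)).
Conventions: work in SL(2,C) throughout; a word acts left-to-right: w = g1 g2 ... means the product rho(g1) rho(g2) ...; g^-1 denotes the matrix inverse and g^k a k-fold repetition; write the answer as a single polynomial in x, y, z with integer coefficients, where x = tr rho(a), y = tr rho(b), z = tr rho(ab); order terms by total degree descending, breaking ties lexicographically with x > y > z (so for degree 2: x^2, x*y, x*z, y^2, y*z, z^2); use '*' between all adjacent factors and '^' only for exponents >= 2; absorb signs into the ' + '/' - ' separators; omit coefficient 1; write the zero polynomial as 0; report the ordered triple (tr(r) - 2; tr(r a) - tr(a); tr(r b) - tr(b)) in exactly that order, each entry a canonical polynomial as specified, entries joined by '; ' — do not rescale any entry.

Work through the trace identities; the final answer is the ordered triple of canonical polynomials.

tr(b^-1 a) = tr(a) tr(b) - tr(a b)   [inverse elimination on b] = x*y - z
tr(b^-1 a b^-1) = tr(b^-1 a) tr(b) - tr(b^-1 a b)   [inverse elimination on b] = x*y^2 - y*z - x
reduce: tr(b^-2 a b^-1) = tr(b^-1 a b^-1) tr(b) - tr(b^-1 a)   [inverse elimination on b] = x*y^3 - y^2*z - 2*x*y + z
tr(a^2) = tr(a) tr(a) - tr(1) = x^2 - 2
tr(a^2 b) = tr(a) tr(b a) - tr(b) = x*z - y
tr(a b^-1 a) = tr(a^2) tr(b) - tr(a^2 b) = x^2*y - x*z - y
so tr(a b a b) = tr(a b) tr(a b) - tr(1) = z^2 - 2
tr(a b^-1 a b) = tr(a b a) tr(b) - tr(a b a b) = x*y*z - y^2 - z^2 + 2
so tr(b^-1 a b^-1 a) = tr(a b^-1 a) tr(b) - tr(a b^-1 a b) = x^2*y^2 - 2*x*y*z + z^2 - 2
reduce: tr(b^-2 a b^-1 a) = tr(b^-1 a b^-1 a) tr(b) - tr(b^-1 a b^-1 a b) = x^2*y^3 - 2*x*y^2*z - x^2*y + y*z^2 + x*z - y
assemble the triple (tr(r) - 2; tr(r a) - x; tr(r b) - y)

x*y^3 - y^2*z - 2*x*y + z - 2; x^2*y^3 - 2*x*y^2*z - x^2*y + y*z^2 + x*z - x - y; x*y^2 - y*z - x - y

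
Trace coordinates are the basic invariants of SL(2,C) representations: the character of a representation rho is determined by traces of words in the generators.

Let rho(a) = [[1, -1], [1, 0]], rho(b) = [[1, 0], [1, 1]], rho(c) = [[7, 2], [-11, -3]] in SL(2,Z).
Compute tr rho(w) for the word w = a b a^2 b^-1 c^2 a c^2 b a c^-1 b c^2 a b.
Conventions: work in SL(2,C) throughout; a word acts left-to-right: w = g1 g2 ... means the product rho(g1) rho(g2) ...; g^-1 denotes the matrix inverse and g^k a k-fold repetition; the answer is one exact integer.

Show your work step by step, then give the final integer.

2417185

rho(a) = [[1, -1], [1, 0]]
... * rho(b) = [[1, 0], [1, 1]]  ->  [[0, -1], [1, 0]]
... * rho(a) = [[1, -1], [1, 0]]  ->  [[-1, 0], [1, -1]]
... * rho(a) = [[1, -1], [1, 0]]  ->  [[-1, 1], [0, -1]]
... * rho(b^-1) = [[1, 0], [-1, 1]]  ->  [[-2, 1], [1, -1]]
... * rho(c) = [[7, 2], [-11, -3]]  ->  [[-25, -7], [18, 5]]
... * rho(c) = [[7, 2], [-11, -3]]  ->  [[-98, -29], [71, 21]]
... * rho(a) = [[1, -1], [1, 0]]  ->  [[-127, 98], [92, -71]]
... * rho(c) = [[7, 2], [-11, -3]]  ->  [[-1967, -548], [1425, 397]]
... * rho(c) = [[7, 2], [-11, -3]]  ->  [[-7741, -2290], [5608, 1659]]
... * rho(b) = [[1, 0], [1, 1]]  ->  [[-10031, -2290], [7267, 1659]]
... * rho(a) = [[1, -1], [1, 0]]  ->  [[-12321, 10031], [8926, -7267]]
... * rho(c^-1) = [[-3, -2], [11, 7]]  ->  [[147304, 94859], [-106715, -68721]]
... * rho(b) = [[1, 0], [1, 1]]  ->  [[242163, 94859], [-175436, -68721]]
... * rho(c) = [[7, 2], [-11, -3]]  ->  [[651692, 199749], [-472121, -144709]]
... * rho(c) = [[7, 2], [-11, -3]]  ->  [[2364605, 704137], [-1713048, -510115]]
... * rho(a) = [[1, -1], [1, 0]]  ->  [[3068742, -2364605], [-2223163, 1713048]]
... * rho(b) = [[1, 0], [1, 1]]  ->  [[704137, -2364605], [-510115, 1713048]]
tr = 704137 + 1713048 = 2417185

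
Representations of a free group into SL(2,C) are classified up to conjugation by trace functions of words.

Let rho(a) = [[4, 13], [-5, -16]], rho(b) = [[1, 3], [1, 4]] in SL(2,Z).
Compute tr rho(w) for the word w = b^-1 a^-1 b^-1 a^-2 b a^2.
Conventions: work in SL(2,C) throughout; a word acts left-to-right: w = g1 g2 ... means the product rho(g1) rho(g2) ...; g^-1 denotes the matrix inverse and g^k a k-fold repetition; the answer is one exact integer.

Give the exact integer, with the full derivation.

-2580254

rho(b^-1) = [[4, -3], [-1, 1]]
... * rho(a^-1) = [[-16, -13], [5, 4]]  ->  [[-79, -64], [21, 17]]
... * rho(b^-1) = [[4, -3], [-1, 1]]  ->  [[-252, 173], [67, -46]]
... * rho(a^-1) = [[-16, -13], [5, 4]]  ->  [[4897, 3968], [-1302, -1055]]
... * rho(a^-1) = [[-16, -13], [5, 4]]  ->  [[-58512, -47789], [15557, 12706]]
... * rho(b) = [[1, 3], [1, 4]]  ->  [[-106301, -366692], [28263, 97495]]
... * rho(a) = [[4, 13], [-5, -16]]  ->  [[1408256, 4485159], [-374423, -1192501]]
... * rho(a) = [[4, 13], [-5, -16]]  ->  [[-16792771, -53455216], [4464813, 14212517]]
tr = -16792771 + 14212517 = -2580254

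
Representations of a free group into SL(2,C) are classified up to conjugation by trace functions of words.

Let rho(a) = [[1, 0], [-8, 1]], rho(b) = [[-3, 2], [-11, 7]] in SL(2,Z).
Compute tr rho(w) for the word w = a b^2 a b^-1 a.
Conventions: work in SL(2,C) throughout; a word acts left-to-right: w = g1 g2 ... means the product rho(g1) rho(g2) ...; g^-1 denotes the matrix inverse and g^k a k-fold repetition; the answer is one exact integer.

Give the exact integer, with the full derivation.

rho(a) = [[1, 0], [-8, 1]]
... * rho(b) = [[-3, 2], [-11, 7]]  ->  [[-3, 2], [13, -9]]
... * rho(b) = [[-3, 2], [-11, 7]]  ->  [[-13, 8], [60, -37]]
... * rho(a) = [[1, 0], [-8, 1]]  ->  [[-77, 8], [356, -37]]
... * rho(b^-1) = [[7, -2], [11, -3]]  ->  [[-451, 130], [2085, -601]]
... * rho(a) = [[1, 0], [-8, 1]]  ->  [[-1491, 130], [6893, -601]]
tr = -1491 + -601 = -2092

-2092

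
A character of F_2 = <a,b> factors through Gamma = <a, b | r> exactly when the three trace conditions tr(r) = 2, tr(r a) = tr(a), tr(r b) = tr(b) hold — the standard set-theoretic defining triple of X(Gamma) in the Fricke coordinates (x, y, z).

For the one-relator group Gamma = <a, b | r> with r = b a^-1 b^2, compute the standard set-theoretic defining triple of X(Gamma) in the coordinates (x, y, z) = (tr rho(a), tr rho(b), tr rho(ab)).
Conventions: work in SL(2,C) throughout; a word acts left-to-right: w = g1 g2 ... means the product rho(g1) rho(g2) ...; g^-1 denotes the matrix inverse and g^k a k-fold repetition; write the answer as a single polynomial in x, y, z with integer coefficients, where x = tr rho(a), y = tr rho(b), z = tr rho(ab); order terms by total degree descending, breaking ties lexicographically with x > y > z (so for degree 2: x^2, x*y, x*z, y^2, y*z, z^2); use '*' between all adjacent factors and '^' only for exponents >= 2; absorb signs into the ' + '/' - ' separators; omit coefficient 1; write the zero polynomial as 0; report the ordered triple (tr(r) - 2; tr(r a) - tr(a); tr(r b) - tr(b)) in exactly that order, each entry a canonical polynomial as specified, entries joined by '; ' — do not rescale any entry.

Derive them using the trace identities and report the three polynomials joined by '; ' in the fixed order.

x*y^3 - y^2*z - 2*x*y + z - 2; x*y^2*z - x^2*y - y*z^2 - x + y; x*y^4 - y^3*z - 3*x*y^2 + 2*y*z + x - y

reduce: trace(b^2) = trace(b) * trace(b) - trace(1)   [square of b] = y^2 - 2
so trace(b^3) = trace(b) * trace(b^2) - trace(b)   [square of b] = y^3 - 3*y
trace(a b^2) = trace(b) * trace(a b) - trace(a)   [square of b] = y*z - x
so trace(b^3 a) = trace(b) * trace(a b^2) - trace(a b)   [square of b] = y^2*z - x*y - z
reduce: trace(b a^-1 b^2) = trace(b^3) * trace(a) - trace(b^3 a)   [inverse elimination on a] = x*y^3 - y^2*z - 2*x*y + z
trace(a b a b) = trace(a b) * trace(a b) - trace(1)   [split at repeated a] = z^2 - 2
trace(a b a) = trace(a) * trace(b a) - trace(b) = x*z - y
reduce: trace(b^2 a b a) = trace(b) * trace(a b a b) - trace(a b a) = y*z^2 - x*z - y
trace(b a^-1 b^2 a) = trace(b^2 a b) * trace(a) - trace(b^2 a b a) = x*y^2*z - x^2*y - y*z^2 + y
so trace(b^4) = trace(b) * trace(b^3) - trace(b^2)   [square of b] = y^4 - 4*y^2 + 2
trace(b^4 a) = trace(b) * trace(a b^3) - trace(a b^2)   [square of b] = y^3*z - x*y^2 - 2*y*z + x
reduce: trace(b a^-1 b^3) = trace(b^4) * trace(a) - trace(b^4 a)   [inverse elimination on a] = x*y^4 - y^3*z - 3*x*y^2 + 2*y*z + x
assemble the triple (trace(r) - 2; trace(r a) - x; trace(r b) - y)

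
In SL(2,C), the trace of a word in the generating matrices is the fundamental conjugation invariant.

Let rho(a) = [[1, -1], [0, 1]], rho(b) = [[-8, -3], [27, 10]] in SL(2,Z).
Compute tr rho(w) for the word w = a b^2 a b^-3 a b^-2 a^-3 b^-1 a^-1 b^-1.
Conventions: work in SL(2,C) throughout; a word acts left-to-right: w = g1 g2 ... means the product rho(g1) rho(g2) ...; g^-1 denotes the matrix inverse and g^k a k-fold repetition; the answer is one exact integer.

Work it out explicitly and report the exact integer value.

-490130161

rho(a) = [[1, -1], [0, 1]]
... * rho(b) = [[-8, -3], [27, 10]]  ->  [[-35, -13], [27, 10]]
... * rho(b) = [[-8, -3], [27, 10]]  ->  [[-71, -25], [54, 19]]
... * rho(a) = [[1, -1], [0, 1]]  ->  [[-71, 46], [54, -35]]
... * rho(b^-1) = [[10, 3], [-27, -8]]  ->  [[-1952, -581], [1485, 442]]
... * rho(b^-1) = [[10, 3], [-27, -8]]  ->  [[-3833, -1208], [2916, 919]]
... * rho(b^-1) = [[10, 3], [-27, -8]]  ->  [[-5714, -1835], [4347, 1396]]
... * rho(a) = [[1, -1], [0, 1]]  ->  [[-5714, 3879], [4347, -2951]]
... * rho(b^-1) = [[10, 3], [-27, -8]]  ->  [[-161873, -48174], [123147, 36649]]
... * rho(b^-1) = [[10, 3], [-27, -8]]  ->  [[-318032, -100227], [241947, 76249]]
... * rho(a^-1) = [[1, 1], [0, 1]]  ->  [[-318032, -418259], [241947, 318196]]
... * rho(a^-1) = [[1, 1], [0, 1]]  ->  [[-318032, -736291], [241947, 560143]]
... * rho(a^-1) = [[1, 1], [0, 1]]  ->  [[-318032, -1054323], [241947, 802090]]
... * rho(b^-1) = [[10, 3], [-27, -8]]  ->  [[25286401, 7480488], [-19236960, -5690879]]
... * rho(a^-1) = [[1, 1], [0, 1]]  ->  [[25286401, 32766889], [-19236960, -24927839]]
... * rho(b^-1) = [[10, 3], [-27, -8]]  ->  [[-631841993, -186275909], [480682053, 141711832]]
tr = -631841993 + 141711832 = -490130161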